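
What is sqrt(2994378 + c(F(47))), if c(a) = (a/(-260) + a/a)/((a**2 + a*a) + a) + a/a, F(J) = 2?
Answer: sqrt(50605006777)/130 ≈ 1730.4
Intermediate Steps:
c(a) = 1 + (1 - a/260)/(a + 2*a**2) (c(a) = (a*(-1/260) + 1)/((a**2 + a**2) + a) + 1 = (-a/260 + 1)/(2*a**2 + a) + 1 = (1 - a/260)/(a + 2*a**2) + 1 = 1 + (1 - a/260)/(a + 2*a**2))
sqrt(2994378 + c(F(47))) = sqrt(2994378 + (1/260)*(260 + 259*2 + 520*2**2)/(2*(1 + 2*2))) = sqrt(2994378 + (1/260)*(1/2)*(260 + 518 + 520*4)/(1 + 4)) = sqrt(2994378 + (1/260)*(1/2)*(260 + 518 + 2080)/5) = sqrt(2994378 + (1/260)*(1/2)*(1/5)*2858) = sqrt(2994378 + 1429/1300) = sqrt(3892692829/1300) = sqrt(50605006777)/130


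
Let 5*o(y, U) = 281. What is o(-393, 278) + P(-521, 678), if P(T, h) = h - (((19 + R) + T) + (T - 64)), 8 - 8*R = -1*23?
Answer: 72693/40 ≈ 1817.3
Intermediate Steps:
R = 31/8 (R = 1 - (-1)*23/8 = 1 - ⅛*(-23) = 1 + 23/8 = 31/8 ≈ 3.8750)
o(y, U) = 281/5 (o(y, U) = (⅕)*281 = 281/5)
P(T, h) = 329/8 + h - 2*T (P(T, h) = h - (((19 + 31/8) + T) + (T - 64)) = h - ((183/8 + T) + (-64 + T)) = h - (-329/8 + 2*T) = h + (329/8 - 2*T) = 329/8 + h - 2*T)
o(-393, 278) + P(-521, 678) = 281/5 + (329/8 + 678 - 2*(-521)) = 281/5 + (329/8 + 678 + 1042) = 281/5 + 14089/8 = 72693/40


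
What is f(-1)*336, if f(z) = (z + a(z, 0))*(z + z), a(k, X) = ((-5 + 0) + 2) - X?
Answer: 2688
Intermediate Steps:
a(k, X) = -3 - X (a(k, X) = (-5 + 2) - X = -3 - X)
f(z) = 2*z*(-3 + z) (f(z) = (z + (-3 - 1*0))*(z + z) = (z + (-3 + 0))*(2*z) = (z - 3)*(2*z) = (-3 + z)*(2*z) = 2*z*(-3 + z))
f(-1)*336 = (2*(-1)*(-3 - 1))*336 = (2*(-1)*(-4))*336 = 8*336 = 2688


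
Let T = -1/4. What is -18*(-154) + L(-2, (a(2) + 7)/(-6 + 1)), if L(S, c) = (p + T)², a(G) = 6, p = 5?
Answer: 44713/16 ≈ 2794.6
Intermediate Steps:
T = -¼ (T = -1*¼ = -¼ ≈ -0.25000)
L(S, c) = 361/16 (L(S, c) = (5 - ¼)² = (19/4)² = 361/16)
-18*(-154) + L(-2, (a(2) + 7)/(-6 + 1)) = -18*(-154) + 361/16 = 2772 + 361/16 = 44713/16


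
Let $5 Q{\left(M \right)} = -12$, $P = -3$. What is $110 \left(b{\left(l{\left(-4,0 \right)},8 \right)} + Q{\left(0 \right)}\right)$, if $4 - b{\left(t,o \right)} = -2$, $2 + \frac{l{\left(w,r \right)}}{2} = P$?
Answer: $396$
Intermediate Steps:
$Q{\left(M \right)} = - \frac{12}{5}$ ($Q{\left(M \right)} = \frac{1}{5} \left(-12\right) = - \frac{12}{5}$)
$l{\left(w,r \right)} = -10$ ($l{\left(w,r \right)} = -4 + 2 \left(-3\right) = -4 - 6 = -10$)
$b{\left(t,o \right)} = 6$ ($b{\left(t,o \right)} = 4 - -2 = 4 + 2 = 6$)
$110 \left(b{\left(l{\left(-4,0 \right)},8 \right)} + Q{\left(0 \right)}\right) = 110 \left(6 - \frac{12}{5}\right) = 110 \cdot \frac{18}{5} = 396$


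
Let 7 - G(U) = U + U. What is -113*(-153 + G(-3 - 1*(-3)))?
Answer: 16498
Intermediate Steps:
G(U) = 7 - 2*U (G(U) = 7 - (U + U) = 7 - 2*U)
-113*(-153 + G(-3 - 1*(-3))) = -113*(-153 + (7 - 2*(-3 - 1*(-3)))) = -113*(-153 + (7 - 2*(-3 + 3))) = -113*(-153 + (7 - 2*0)) = -113*(-153 + (7 + 0)) = -113*(-153 + 7) = -113*(-146) = 16498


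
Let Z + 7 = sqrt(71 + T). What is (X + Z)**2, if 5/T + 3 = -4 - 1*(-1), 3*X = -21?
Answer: (84 - sqrt(2526))**2/36 ≈ 31.623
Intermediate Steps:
X = -7 (X = (1/3)*(-21) = -7)
T = -5/6 (T = 5/(-3 + (-4 - 1*(-1))) = 5/(-3 + (-4 + 1)) = 5/(-3 - 3) = 5/(-6) = 5*(-1/6) = -5/6 ≈ -0.83333)
Z = -7 + sqrt(2526)/6 (Z = -7 + sqrt(71 - 5/6) = -7 + sqrt(421/6) = -7 + sqrt(2526)/6 ≈ 1.3766)
(X + Z)**2 = (-7 + (-7 + sqrt(2526)/6))**2 = (-14 + sqrt(2526)/6)**2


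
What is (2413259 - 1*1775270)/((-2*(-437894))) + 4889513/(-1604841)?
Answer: -3258305906495/1405500489708 ≈ -2.3183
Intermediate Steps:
(2413259 - 1*1775270)/((-2*(-437894))) + 4889513/(-1604841) = (2413259 - 1775270)/875788 + 4889513*(-1/1604841) = 637989*(1/875788) - 4889513/1604841 = 637989/875788 - 4889513/1604841 = -3258305906495/1405500489708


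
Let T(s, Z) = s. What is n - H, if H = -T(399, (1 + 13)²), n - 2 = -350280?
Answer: -349879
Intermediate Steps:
n = -350278 (n = 2 - 350280 = -350278)
H = -399 (H = -1*399 = -399)
n - H = -350278 - 1*(-399) = -350278 + 399 = -349879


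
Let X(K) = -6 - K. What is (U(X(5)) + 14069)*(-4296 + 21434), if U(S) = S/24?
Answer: 2893280005/12 ≈ 2.4111e+8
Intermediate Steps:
U(S) = S/24 (U(S) = S*(1/24) = S/24)
(U(X(5)) + 14069)*(-4296 + 21434) = ((-6 - 1*5)/24 + 14069)*(-4296 + 21434) = ((-6 - 5)/24 + 14069)*17138 = ((1/24)*(-11) + 14069)*17138 = (-11/24 + 14069)*17138 = (337645/24)*17138 = 2893280005/12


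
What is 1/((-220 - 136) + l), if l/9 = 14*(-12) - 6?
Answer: -1/1922 ≈ -0.00052029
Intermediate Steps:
l = -1566 (l = 9*(14*(-12) - 6) = 9*(-168 - 6) = 9*(-174) = -1566)
1/((-220 - 136) + l) = 1/((-220 - 136) - 1566) = 1/(-356 - 1566) = 1/(-1922) = -1/1922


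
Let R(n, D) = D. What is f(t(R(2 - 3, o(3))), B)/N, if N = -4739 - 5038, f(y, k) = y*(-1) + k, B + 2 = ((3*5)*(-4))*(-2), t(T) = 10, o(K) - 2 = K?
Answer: -36/3259 ≈ -0.011046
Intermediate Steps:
o(K) = 2 + K
B = 118 (B = -2 + ((3*5)*(-4))*(-2) = -2 + (15*(-4))*(-2) = -2 - 60*(-2) = -2 + 120 = 118)
f(y, k) = k - y (f(y, k) = -y + k = k - y)
N = -9777
f(t(R(2 - 3, o(3))), B)/N = (118 - 1*10)/(-9777) = (118 - 10)*(-1/9777) = 108*(-1/9777) = -36/3259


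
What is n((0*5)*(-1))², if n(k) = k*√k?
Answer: 0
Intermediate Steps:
n(k) = k^(3/2)
n((0*5)*(-1))² = (((0*5)*(-1))^(3/2))² = ((0*(-1))^(3/2))² = (0^(3/2))² = 0² = 0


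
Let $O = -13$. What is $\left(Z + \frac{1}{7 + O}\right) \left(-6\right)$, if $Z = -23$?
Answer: $139$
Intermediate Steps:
$\left(Z + \frac{1}{7 + O}\right) \left(-6\right) = \left(-23 + \frac{1}{7 - 13}\right) \left(-6\right) = \left(-23 + \frac{1}{-6}\right) \left(-6\right) = \left(-23 - \frac{1}{6}\right) \left(-6\right) = \left(- \frac{139}{6}\right) \left(-6\right) = 139$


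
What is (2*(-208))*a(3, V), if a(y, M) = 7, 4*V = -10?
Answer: -2912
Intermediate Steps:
V = -5/2 (V = (¼)*(-10) = -5/2 ≈ -2.5000)
(2*(-208))*a(3, V) = (2*(-208))*7 = -416*7 = -2912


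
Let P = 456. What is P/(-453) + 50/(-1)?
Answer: -7702/151 ≈ -51.007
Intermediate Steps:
P/(-453) + 50/(-1) = 456/(-453) + 50/(-1) = 456*(-1/453) + 50*(-1) = -152/151 - 50 = -7702/151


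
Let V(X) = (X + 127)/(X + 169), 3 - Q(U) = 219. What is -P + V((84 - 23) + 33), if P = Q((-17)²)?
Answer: 57029/263 ≈ 216.84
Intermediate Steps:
Q(U) = -216 (Q(U) = 3 - 1*219 = 3 - 219 = -216)
V(X) = (127 + X)/(169 + X)
P = -216
-P + V((84 - 23) + 33) = -1*(-216) + (127 + ((84 - 23) + 33))/(169 + ((84 - 23) + 33)) = 216 + (127 + (61 + 33))/(169 + (61 + 33)) = 216 + (127 + 94)/(169 + 94) = 216 + 221/263 = 57029/263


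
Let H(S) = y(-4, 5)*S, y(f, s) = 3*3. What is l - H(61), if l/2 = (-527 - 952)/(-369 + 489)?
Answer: -11473/20 ≈ -573.65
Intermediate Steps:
y(f, s) = 9
l = -493/20 (l = 2*((-527 - 952)/(-369 + 489)) = 2*(-1479/120) = 2*(-1479*1/120) = 2*(-493/40) = -493/20 ≈ -24.650)
H(S) = 9*S
l - H(61) = -493/20 - 9*61 = -493/20 - 1*549 = -493/20 - 549 = -11473/20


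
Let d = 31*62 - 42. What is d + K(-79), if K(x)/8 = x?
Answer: 1248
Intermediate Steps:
K(x) = 8*x
d = 1880 (d = 1922 - 42 = 1880)
d + K(-79) = 1880 + 8*(-79) = 1880 - 632 = 1248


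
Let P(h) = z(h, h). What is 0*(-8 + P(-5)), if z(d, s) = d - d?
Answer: 0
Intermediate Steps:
z(d, s) = 0
P(h) = 0
0*(-8 + P(-5)) = 0*(-8 + 0) = 0*(-8) = 0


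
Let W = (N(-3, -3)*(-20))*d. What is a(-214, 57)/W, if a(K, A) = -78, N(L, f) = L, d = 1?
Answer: -13/10 ≈ -1.3000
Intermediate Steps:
W = 60 (W = -3*(-20)*1 = 60*1 = 60)
a(-214, 57)/W = -78/60 = -78*1/60 = -13/10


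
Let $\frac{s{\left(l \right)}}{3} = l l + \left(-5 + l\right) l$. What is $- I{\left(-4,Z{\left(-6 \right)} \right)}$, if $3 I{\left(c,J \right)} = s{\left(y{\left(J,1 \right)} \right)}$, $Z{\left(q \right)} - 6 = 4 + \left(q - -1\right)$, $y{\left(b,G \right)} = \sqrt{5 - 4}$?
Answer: $3$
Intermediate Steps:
$y{\left(b,G \right)} = 1$ ($y{\left(b,G \right)} = \sqrt{1} = 1$)
$Z{\left(q \right)} = 11 + q$ ($Z{\left(q \right)} = 6 + \left(4 + \left(q - -1\right)\right) = 6 + \left(4 + \left(q + 1\right)\right) = 6 + \left(4 + \left(1 + q\right)\right) = 6 + \left(5 + q\right) = 11 + q$)
$s{\left(l \right)} = 3 l^{2} + 3 l \left(-5 + l\right)$ ($s{\left(l \right)} = 3 \left(l l + \left(-5 + l\right) l\right) = 3 \left(l^{2} + l \left(-5 + l\right)\right) = 3 l^{2} + 3 l \left(-5 + l\right)$)
$I{\left(c,J \right)} = -3$ ($I{\left(c,J \right)} = \frac{3 \cdot 1 \left(-5 + 2 \cdot 1\right)}{3} = \frac{3 \cdot 1 \left(-5 + 2\right)}{3} = \frac{3 \cdot 1 \left(-3\right)}{3} = \frac{1}{3} \left(-9\right) = -3$)
$- I{\left(-4,Z{\left(-6 \right)} \right)} = \left(-1\right) \left(-3\right) = 3$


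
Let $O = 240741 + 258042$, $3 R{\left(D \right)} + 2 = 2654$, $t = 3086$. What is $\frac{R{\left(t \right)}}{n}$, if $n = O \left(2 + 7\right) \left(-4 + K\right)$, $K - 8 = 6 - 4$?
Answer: $\frac{442}{13467141} \approx 3.2821 \cdot 10^{-5}$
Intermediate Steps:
$R{\left(D \right)} = 884$ ($R{\left(D \right)} = - \frac{2}{3} + \frac{1}{3} \cdot 2654 = - \frac{2}{3} + \frac{2654}{3} = 884$)
$K = 10$ ($K = 8 + \left(6 - 4\right) = 8 + 2 = 10$)
$O = 498783$
$n = 26934282$ ($n = 498783 \left(2 + 7\right) \left(-4 + 10\right) = 498783 \cdot 9 \cdot 6 = 498783 \cdot 54 = 26934282$)
$\frac{R{\left(t \right)}}{n} = \frac{884}{26934282} = 884 \cdot \frac{1}{26934282} = \frac{442}{13467141}$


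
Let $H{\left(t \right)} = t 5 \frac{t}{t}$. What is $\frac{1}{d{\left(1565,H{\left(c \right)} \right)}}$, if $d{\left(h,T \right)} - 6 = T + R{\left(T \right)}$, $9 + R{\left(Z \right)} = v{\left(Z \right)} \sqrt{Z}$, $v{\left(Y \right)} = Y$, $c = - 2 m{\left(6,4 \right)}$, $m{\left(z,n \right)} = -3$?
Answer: $- \frac{1}{973} + \frac{10 \sqrt{30}}{8757} \approx 0.0052269$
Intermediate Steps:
$c = 6$ ($c = \left(-2\right) \left(-3\right) = 6$)
$H{\left(t \right)} = 5 t$ ($H{\left(t \right)} = 5 t 1 = 5 t$)
$R{\left(Z \right)} = -9 + Z^{\frac{3}{2}}$ ($R{\left(Z \right)} = -9 + Z \sqrt{Z} = -9 + Z^{\frac{3}{2}}$)
$d{\left(h,T \right)} = -3 + T + T^{\frac{3}{2}}$ ($d{\left(h,T \right)} = 6 + \left(T + \left(-9 + T^{\frac{3}{2}}\right)\right) = 6 + \left(-9 + T + T^{\frac{3}{2}}\right) = -3 + T + T^{\frac{3}{2}}$)
$\frac{1}{d{\left(1565,H{\left(c \right)} \right)}} = \frac{1}{-3 + 5 \cdot 6 + \left(5 \cdot 6\right)^{\frac{3}{2}}} = \frac{1}{-3 + 30 + 30^{\frac{3}{2}}} = \frac{1}{-3 + 30 + 30 \sqrt{30}} = \frac{1}{27 + 30 \sqrt{30}}$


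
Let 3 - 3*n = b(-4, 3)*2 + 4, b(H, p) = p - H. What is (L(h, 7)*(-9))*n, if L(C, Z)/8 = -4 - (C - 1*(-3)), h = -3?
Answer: -1440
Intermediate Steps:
L(C, Z) = -56 - 8*C (L(C, Z) = 8*(-4 - (C - 1*(-3))) = 8*(-4 - (C + 3)) = 8*(-4 - (3 + C)) = 8*(-4 + (-3 - C)) = 8*(-7 - C) = -56 - 8*C)
n = -5 (n = 1 - ((3 - 1*(-4))*2 + 4)/3 = 1 - ((3 + 4)*2 + 4)/3 = 1 - (7*2 + 4)/3 = 1 - (14 + 4)/3 = 1 - ⅓*18 = 1 - 6 = -5)
(L(h, 7)*(-9))*n = ((-56 - 8*(-3))*(-9))*(-5) = ((-56 + 24)*(-9))*(-5) = -32*(-9)*(-5) = 288*(-5) = -1440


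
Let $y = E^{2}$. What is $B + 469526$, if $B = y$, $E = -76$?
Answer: $475302$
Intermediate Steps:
$y = 5776$ ($y = \left(-76\right)^{2} = 5776$)
$B = 5776$
$B + 469526 = 5776 + 469526 = 475302$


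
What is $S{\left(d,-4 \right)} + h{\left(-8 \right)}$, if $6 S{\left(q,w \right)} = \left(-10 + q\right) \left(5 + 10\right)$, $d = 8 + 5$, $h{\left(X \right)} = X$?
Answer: $- \frac{1}{2} \approx -0.5$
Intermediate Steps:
$d = 13$
$S{\left(q,w \right)} = -25 + \frac{5 q}{2}$ ($S{\left(q,w \right)} = \frac{\left(-10 + q\right) \left(5 + 10\right)}{6} = \frac{\left(-10 + q\right) 15}{6} = \frac{-150 + 15 q}{6} = -25 + \frac{5 q}{2}$)
$S{\left(d,-4 \right)} + h{\left(-8 \right)} = \left(-25 + \frac{5}{2} \cdot 13\right) - 8 = \left(-25 + \frac{65}{2}\right) - 8 = \frac{15}{2} - 8 = - \frac{1}{2}$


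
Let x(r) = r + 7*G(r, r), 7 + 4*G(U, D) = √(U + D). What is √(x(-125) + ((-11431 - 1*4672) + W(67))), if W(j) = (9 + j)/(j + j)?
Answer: √(-291599745 + 157115*I*√10)/134 ≈ 0.10856 + 127.44*I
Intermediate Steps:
G(U, D) = -7/4 + √(D + U)/4 (G(U, D) = -7/4 + √(U + D)/4 = -7/4 + √(D + U)/4)
W(j) = (9 + j)/(2*j) (W(j) = (9 + j)/((2*j)) = (9 + j)*(1/(2*j)) = (9 + j)/(2*j))
x(r) = -49/4 + r + 7*√2*√r/4 (x(r) = r + 7*(-7/4 + √(r + r)/4) = r + 7*(-7/4 + √(2*r)/4) = r + 7*(-7/4 + (√2*√r)/4) = r + 7*(-7/4 + √2*√r/4) = r + (-49/4 + 7*√2*√r/4) = -49/4 + r + 7*√2*√r/4)
√(x(-125) + ((-11431 - 1*4672) + W(67))) = √((-49/4 - 125 + 7*√2*√(-125)/4) + ((-11431 - 1*4672) + (½)*(9 + 67)/67)) = √((-49/4 - 125 + 7*√2*(5*I*√5)/4) + ((-11431 - 4672) + (½)*(1/67)*76)) = √((-49/4 - 125 + 35*I*√10/4) + (-16103 + 38/67)) = √((-549/4 + 35*I*√10/4) - 1078863/67) = √(-4352235/268 + 35*I*√10/4)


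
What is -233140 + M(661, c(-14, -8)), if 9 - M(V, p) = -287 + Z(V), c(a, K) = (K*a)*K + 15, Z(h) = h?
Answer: -233505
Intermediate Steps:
c(a, K) = 15 + a*K**2 (c(a, K) = a*K**2 + 15 = 15 + a*K**2)
M(V, p) = 296 - V (M(V, p) = 9 - (-287 + V) = 9 + (287 - V) = 296 - V)
-233140 + M(661, c(-14, -8)) = -233140 + (296 - 1*661) = -233140 + (296 - 661) = -233140 - 365 = -233505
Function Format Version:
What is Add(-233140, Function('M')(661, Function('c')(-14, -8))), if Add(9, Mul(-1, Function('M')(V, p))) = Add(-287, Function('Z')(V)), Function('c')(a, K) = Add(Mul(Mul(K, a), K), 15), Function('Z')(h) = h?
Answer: -233505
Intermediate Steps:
Function('c')(a, K) = Add(15, Mul(a, Pow(K, 2))) (Function('c')(a, K) = Add(Mul(a, Pow(K, 2)), 15) = Add(15, Mul(a, Pow(K, 2))))
Function('M')(V, p) = Add(296, Mul(-1, V)) (Function('M')(V, p) = Add(9, Mul(-1, Add(-287, V))) = Add(9, Add(287, Mul(-1, V))) = Add(296, Mul(-1, V)))
Add(-233140, Function('M')(661, Function('c')(-14, -8))) = Add(-233140, Add(296, Mul(-1, 661))) = Add(-233140, Add(296, -661)) = Add(-233140, -365) = -233505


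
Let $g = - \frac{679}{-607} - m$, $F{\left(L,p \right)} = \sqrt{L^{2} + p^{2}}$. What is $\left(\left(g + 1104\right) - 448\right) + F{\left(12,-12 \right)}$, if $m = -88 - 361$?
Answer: $\frac{671414}{607} + 12 \sqrt{2} \approx 1123.1$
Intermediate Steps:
$m = -449$
$g = \frac{273222}{607}$ ($g = - \frac{679}{-607} - -449 = \left(-679\right) \left(- \frac{1}{607}\right) + 449 = \frac{679}{607} + 449 = \frac{273222}{607} \approx 450.12$)
$\left(\left(g + 1104\right) - 448\right) + F{\left(12,-12 \right)} = \left(\left(\frac{273222}{607} + 1104\right) - 448\right) + \sqrt{12^{2} + \left(-12\right)^{2}} = \left(\frac{943350}{607} - 448\right) + \sqrt{144 + 144} = \frac{671414}{607} + \sqrt{288} = \frac{671414}{607} + 12 \sqrt{2}$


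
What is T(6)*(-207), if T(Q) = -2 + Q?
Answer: -828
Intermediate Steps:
T(6)*(-207) = (-2 + 6)*(-207) = 4*(-207) = -828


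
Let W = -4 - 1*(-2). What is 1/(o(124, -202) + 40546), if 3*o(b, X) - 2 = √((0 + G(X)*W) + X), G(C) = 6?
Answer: 182460/7398144907 - 3*I*√214/14796289814 ≈ 2.4663e-5 - 2.966e-9*I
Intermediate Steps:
W = -2 (W = -4 + 2 = -2)
o(b, X) = ⅔ + √(-12 + X)/3 (o(b, X) = ⅔ + √((0 + 6*(-2)) + X)/3 = ⅔ + √((0 - 12) + X)/3 = ⅔ + √(-12 + X)/3)
1/(o(124, -202) + 40546) = 1/((⅔ + √(-12 - 202)/3) + 40546) = 1/((⅔ + √(-214)/3) + 40546) = 1/((⅔ + (I*√214)/3) + 40546) = 1/((⅔ + I*√214/3) + 40546) = 1/(121640/3 + I*√214/3)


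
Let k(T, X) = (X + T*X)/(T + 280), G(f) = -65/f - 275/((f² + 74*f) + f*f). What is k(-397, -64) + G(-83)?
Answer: -21428811/99268 ≈ -215.87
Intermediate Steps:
G(f) = -275/(2*f² + 74*f) - 65/f (G(f) = -65/f - 275/((f² + 74*f) + f²) = -65/f - 275/(2*f² + 74*f) = -275/(2*f² + 74*f) - 65/f)
k(T, X) = (X + T*X)/(280 + T)
k(-397, -64) + G(-83) = -64*(1 - 397)/(280 - 397) + (5/2)*(-1017 - 26*(-83))/(-83*(37 - 83)) = -64*(-396)/(-117) + (5/2)*(-1/83)*(-1017 + 2158)/(-46) = -64*(-1/117)*(-396) + (5/2)*(-1/83)*(-1/46)*1141 = -2816/13 + 5705/7636 = -21428811/99268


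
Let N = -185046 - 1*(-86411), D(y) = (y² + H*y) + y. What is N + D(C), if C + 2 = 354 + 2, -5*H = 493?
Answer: -39347/5 ≈ -7869.4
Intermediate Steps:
H = -493/5 (H = -⅕*493 = -493/5 ≈ -98.600)
C = 354 (C = -2 + (354 + 2) = -2 + 356 = 354)
D(y) = y² - 488*y/5 (D(y) = (y² - 493*y/5) + y = y² - 488*y/5)
N = -98635 (N = -185046 + 86411 = -98635)
N + D(C) = -98635 + (⅕)*354*(-488 + 5*354) = -98635 + (⅕)*354*(-488 + 1770) = -98635 + (⅕)*354*1282 = -98635 + 453828/5 = -39347/5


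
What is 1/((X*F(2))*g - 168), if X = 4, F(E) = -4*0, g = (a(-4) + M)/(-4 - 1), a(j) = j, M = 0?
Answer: -1/168 ≈ -0.0059524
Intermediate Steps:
g = ⅘ (g = (-4 + 0)/(-4 - 1) = -4/(-5) = -4*(-⅕) = ⅘ ≈ 0.80000)
F(E) = 0
1/((X*F(2))*g - 168) = 1/((4*0)*(⅘) - 168) = 1/(0*(⅘) - 168) = 1/(0 - 168) = 1/(-168) = -1/168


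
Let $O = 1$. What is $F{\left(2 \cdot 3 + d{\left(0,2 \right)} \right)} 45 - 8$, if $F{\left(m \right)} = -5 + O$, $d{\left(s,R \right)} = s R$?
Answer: $-188$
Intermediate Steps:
$d{\left(s,R \right)} = R s$
$F{\left(m \right)} = -4$ ($F{\left(m \right)} = -5 + 1 = -4$)
$F{\left(2 \cdot 3 + d{\left(0,2 \right)} \right)} 45 - 8 = \left(-4\right) 45 - 8 = -180 - 8 = -188$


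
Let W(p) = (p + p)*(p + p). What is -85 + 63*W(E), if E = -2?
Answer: 923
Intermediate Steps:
W(p) = 4*p**2 (W(p) = (2*p)*(2*p) = 4*p**2)
-85 + 63*W(E) = -85 + 63*(4*(-2)**2) = -85 + 63*(4*4) = -85 + 63*16 = -85 + 1008 = 923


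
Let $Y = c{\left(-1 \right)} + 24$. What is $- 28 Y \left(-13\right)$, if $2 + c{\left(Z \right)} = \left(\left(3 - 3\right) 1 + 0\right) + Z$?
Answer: $7644$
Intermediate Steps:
$c{\left(Z \right)} = -2 + Z$ ($c{\left(Z \right)} = -2 + \left(\left(\left(3 - 3\right) 1 + 0\right) + Z\right) = -2 + \left(\left(0 \cdot 1 + 0\right) + Z\right) = -2 + \left(\left(0 + 0\right) + Z\right) = -2 + \left(0 + Z\right) = -2 + Z$)
$Y = 21$ ($Y = \left(-2 - 1\right) + 24 = -3 + 24 = 21$)
$- 28 Y \left(-13\right) = \left(-28\right) 21 \left(-13\right) = \left(-588\right) \left(-13\right) = 7644$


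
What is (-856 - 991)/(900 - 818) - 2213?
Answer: -183313/82 ≈ -2235.5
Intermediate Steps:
(-856 - 991)/(900 - 818) - 2213 = -1847/82 - 2213 = -183313/82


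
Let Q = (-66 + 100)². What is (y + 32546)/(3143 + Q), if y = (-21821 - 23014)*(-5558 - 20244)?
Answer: 1156865216/4299 ≈ 2.6910e+5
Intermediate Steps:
y = 1156832670 (y = -44835*(-25802) = 1156832670)
Q = 1156 (Q = 34² = 1156)
(y + 32546)/(3143 + Q) = (1156832670 + 32546)/(3143 + 1156) = 1156865216/4299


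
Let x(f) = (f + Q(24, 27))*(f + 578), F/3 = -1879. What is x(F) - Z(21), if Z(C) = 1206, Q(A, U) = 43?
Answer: 28298840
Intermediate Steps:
F = -5637 (F = 3*(-1879) = -5637)
x(f) = (43 + f)*(578 + f) (x(f) = (f + 43)*(f + 578) = (43 + f)*(578 + f))
x(F) - Z(21) = (24854 + (-5637)**2 + 621*(-5637)) - 1*1206 = (24854 + 31775769 - 3500577) - 1206 = 28300046 - 1206 = 28298840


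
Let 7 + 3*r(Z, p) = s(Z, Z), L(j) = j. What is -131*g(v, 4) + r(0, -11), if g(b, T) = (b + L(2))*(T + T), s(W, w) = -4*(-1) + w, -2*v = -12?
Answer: -8385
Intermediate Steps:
v = 6 (v = -½*(-12) = 6)
s(W, w) = 4 + w
r(Z, p) = -1 + Z/3 (r(Z, p) = -7/3 + (4 + Z)/3 = -7/3 + (4/3 + Z/3) = -1 + Z/3)
g(b, T) = 2*T*(2 + b) (g(b, T) = (b + 2)*(T + T) = (2 + b)*(2*T) = 2*T*(2 + b))
-131*g(v, 4) + r(0, -11) = -262*4*(2 + 6) + (-1 + (⅓)*0) = -262*4*8 + (-1 + 0) = -131*64 - 1 = -8384 - 1 = -8385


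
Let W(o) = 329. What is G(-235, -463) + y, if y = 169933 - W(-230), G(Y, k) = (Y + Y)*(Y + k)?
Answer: 497664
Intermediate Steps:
G(Y, k) = 2*Y*(Y + k) (G(Y, k) = (2*Y)*(Y + k) = 2*Y*(Y + k))
y = 169604 (y = 169933 - 1*329 = 169933 - 329 = 169604)
G(-235, -463) + y = 2*(-235)*(-235 - 463) + 169604 = 2*(-235)*(-698) + 169604 = 328060 + 169604 = 497664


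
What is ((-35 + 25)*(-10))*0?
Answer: 0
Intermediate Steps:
((-35 + 25)*(-10))*0 = -10*(-10)*0 = 100*0 = 0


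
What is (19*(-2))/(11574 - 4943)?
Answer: -2/349 ≈ -0.0057307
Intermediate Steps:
(19*(-2))/(11574 - 4943) = -38/6631 = (1/6631)*(-38) = -2/349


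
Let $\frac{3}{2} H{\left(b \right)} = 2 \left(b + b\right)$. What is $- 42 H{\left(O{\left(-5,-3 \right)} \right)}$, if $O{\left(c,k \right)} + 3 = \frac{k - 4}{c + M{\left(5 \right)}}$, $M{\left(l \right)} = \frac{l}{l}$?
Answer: $140$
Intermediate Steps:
$M{\left(l \right)} = 1$
$O{\left(c,k \right)} = -3 + \frac{-4 + k}{1 + c}$ ($O{\left(c,k \right)} = -3 + \frac{k - 4}{c + 1} = -3 + \frac{-4 + k}{1 + c}$)
$H{\left(b \right)} = \frac{8 b}{3}$ ($H{\left(b \right)} = \frac{2 \cdot 2 \left(b + b\right)}{3} = \frac{2 \cdot 2 \cdot 2 b}{3} = \frac{2 \cdot 4 b}{3} = \frac{8 b}{3}$)
$- 42 H{\left(O{\left(-5,-3 \right)} \right)} = - 42 \frac{8 \frac{-7 - 3 - -15}{1 - 5}}{3} = - 42 \frac{8 \frac{-7 - 3 + 15}{-4}}{3} = - 42 \frac{8 \left(\left(- \frac{1}{4}\right) 5\right)}{3} = - 42 \cdot \frac{8}{3} \left(- \frac{5}{4}\right) = \left(-42\right) \left(- \frac{10}{3}\right) = 140$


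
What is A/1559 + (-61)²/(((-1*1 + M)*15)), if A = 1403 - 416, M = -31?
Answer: -5327279/748320 ≈ -7.1190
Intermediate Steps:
A = 987
A/1559 + (-61)²/(((-1*1 + M)*15)) = 987/1559 + (-61)²/(((-1*1 - 31)*15)) = 987*(1/1559) + 3721/(((-1 - 31)*15)) = 987/1559 + 3721/((-32*15)) = 987/1559 + 3721/(-480) = 987/1559 + 3721*(-1/480) = 987/1559 - 3721/480 = -5327279/748320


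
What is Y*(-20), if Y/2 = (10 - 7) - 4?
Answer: 40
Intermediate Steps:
Y = -2 (Y = 2*((10 - 7) - 4) = 2*(3 - 4) = 2*(-1) = -2)
Y*(-20) = -2*(-20) = 40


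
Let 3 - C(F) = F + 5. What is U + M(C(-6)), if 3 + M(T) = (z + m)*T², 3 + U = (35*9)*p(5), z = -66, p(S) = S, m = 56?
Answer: 1409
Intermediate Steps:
C(F) = -2 - F (C(F) = 3 - (F + 5) = 3 - (5 + F) = 3 + (-5 - F) = -2 - F)
U = 1572 (U = -3 + (35*9)*5 = -3 + 315*5 = -3 + 1575 = 1572)
M(T) = -3 - 10*T² (M(T) = -3 + (-66 + 56)*T² = -3 - 10*T²)
U + M(C(-6)) = 1572 + (-3 - 10*(-2 - 1*(-6))²) = 1572 + (-3 - 10*(-2 + 6)²) = 1572 + (-3 - 10*4²) = 1572 + (-3 - 10*16) = 1572 + (-3 - 160) = 1572 - 163 = 1409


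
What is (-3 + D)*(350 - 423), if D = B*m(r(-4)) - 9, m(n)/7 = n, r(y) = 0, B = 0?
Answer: 876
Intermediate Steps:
m(n) = 7*n
D = -9 (D = 0*(7*0) - 9 = 0*0 - 9 = 0 - 9 = -9)
(-3 + D)*(350 - 423) = (-3 - 9)*(350 - 423) = -12*(-73) = 876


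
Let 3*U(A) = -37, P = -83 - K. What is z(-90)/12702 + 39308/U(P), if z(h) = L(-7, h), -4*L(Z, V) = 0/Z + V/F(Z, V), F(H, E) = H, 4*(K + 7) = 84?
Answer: -6990063579/2193212 ≈ -3187.1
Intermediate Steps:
K = 14 (K = -7 + (¼)*84 = -7 + 21 = 14)
P = -97 (P = -83 - 1*14 = -83 - 14 = -97)
U(A) = -37/3 (U(A) = (⅓)*(-37) = -37/3)
L(Z, V) = -V/(4*Z) (L(Z, V) = -(0/Z + V/Z)/4 = -(0 + V/Z)/4 = -V/(4*Z))
z(h) = h/28 (z(h) = -¼*h/(-7) = -¼*h*(-⅐) = h/28)
z(-90)/12702 + 39308/U(P) = ((1/28)*(-90))/12702 + 39308/(-37/3) = -45/14*1/12702 + 39308*(-3/37) = -15/59276 - 117924/37 = -6990063579/2193212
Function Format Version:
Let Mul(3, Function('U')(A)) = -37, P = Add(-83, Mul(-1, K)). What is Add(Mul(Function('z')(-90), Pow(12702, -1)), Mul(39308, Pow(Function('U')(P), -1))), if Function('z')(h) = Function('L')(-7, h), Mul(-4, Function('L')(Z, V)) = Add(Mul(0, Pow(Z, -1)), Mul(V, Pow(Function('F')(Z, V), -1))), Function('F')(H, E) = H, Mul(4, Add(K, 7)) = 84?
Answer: Rational(-6990063579, 2193212) ≈ -3187.1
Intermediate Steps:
K = 14 (K = Add(-7, Mul(Rational(1, 4), 84)) = Add(-7, 21) = 14)
P = -97 (P = Add(-83, Mul(-1, 14)) = Add(-83, -14) = -97)
Function('U')(A) = Rational(-37, 3) (Function('U')(A) = Mul(Rational(1, 3), -37) = Rational(-37, 3))
Function('L')(Z, V) = Mul(Rational(-1, 4), V, Pow(Z, -1)) (Function('L')(Z, V) = Mul(Rational(-1, 4), Add(Mul(0, Pow(Z, -1)), Mul(V, Pow(Z, -1)))) = Mul(Rational(-1, 4), Add(0, Mul(V, Pow(Z, -1)))) = Mul(Rational(-1, 4), Mul(V, Pow(Z, -1))) = Mul(Rational(-1, 4), V, Pow(Z, -1)))
Function('z')(h) = Mul(Rational(1, 28), h) (Function('z')(h) = Mul(Rational(-1, 4), h, Pow(-7, -1)) = Mul(Rational(-1, 4), h, Rational(-1, 7)) = Mul(Rational(1, 28), h))
Add(Mul(Function('z')(-90), Pow(12702, -1)), Mul(39308, Pow(Function('U')(P), -1))) = Add(Mul(Mul(Rational(1, 28), -90), Pow(12702, -1)), Mul(39308, Pow(Rational(-37, 3), -1))) = Add(Mul(Rational(-45, 14), Rational(1, 12702)), Mul(39308, Rational(-3, 37))) = Add(Rational(-15, 59276), Rational(-117924, 37)) = Rational(-6990063579, 2193212)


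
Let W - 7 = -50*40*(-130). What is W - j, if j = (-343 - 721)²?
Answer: -872089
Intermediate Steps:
j = 1132096 (j = (-1064)² = 1132096)
W = 260007 (W = 7 - 50*40*(-130) = 7 - 2000*(-130) = 7 + 260000 = 260007)
W - j = 260007 - 1*1132096 = 260007 - 1132096 = -872089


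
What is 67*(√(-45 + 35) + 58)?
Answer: 3886 + 67*I*√10 ≈ 3886.0 + 211.87*I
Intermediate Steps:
67*(√(-45 + 35) + 58) = 67*(√(-10) + 58) = 67*(I*√10 + 58) = 67*(58 + I*√10) = 3886 + 67*I*√10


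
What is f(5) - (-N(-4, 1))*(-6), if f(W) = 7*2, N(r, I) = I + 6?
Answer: -28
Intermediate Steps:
N(r, I) = 6 + I
f(W) = 14
f(5) - (-N(-4, 1))*(-6) = 14 - (-(6 + 1))*(-6) = 14 - (-1*7)*(-6) = 14 - (-7)*(-6) = 14 - 1*42 = 14 - 42 = -28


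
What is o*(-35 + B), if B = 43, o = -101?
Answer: -808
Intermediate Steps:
o*(-35 + B) = -101*(-35 + 43) = -101*8 = -808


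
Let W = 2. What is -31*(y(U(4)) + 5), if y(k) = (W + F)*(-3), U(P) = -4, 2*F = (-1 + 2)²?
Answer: 155/2 ≈ 77.500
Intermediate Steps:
F = ½ (F = (-1 + 2)²/2 = (½)*1² = (½)*1 = ½ ≈ 0.50000)
y(k) = -15/2 (y(k) = (2 + ½)*(-3) = (5/2)*(-3) = -15/2)
-31*(y(U(4)) + 5) = -31*(-15/2 + 5) = -31*(-5/2) = 155/2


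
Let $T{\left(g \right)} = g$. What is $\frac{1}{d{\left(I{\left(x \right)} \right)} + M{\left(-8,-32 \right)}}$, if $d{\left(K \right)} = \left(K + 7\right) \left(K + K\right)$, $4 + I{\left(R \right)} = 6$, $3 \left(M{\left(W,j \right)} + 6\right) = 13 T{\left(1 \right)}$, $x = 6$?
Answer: $\frac{3}{103} \approx 0.029126$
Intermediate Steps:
$M{\left(W,j \right)} = - \frac{5}{3}$ ($M{\left(W,j \right)} = -6 + \frac{13 \cdot 1}{3} = -6 + \frac{1}{3} \cdot 13 = -6 + \frac{13}{3} = - \frac{5}{3}$)
$I{\left(R \right)} = 2$ ($I{\left(R \right)} = -4 + 6 = 2$)
$d{\left(K \right)} = 2 K \left(7 + K\right)$ ($d{\left(K \right)} = \left(7 + K\right) 2 K = 2 K \left(7 + K\right)$)
$\frac{1}{d{\left(I{\left(x \right)} \right)} + M{\left(-8,-32 \right)}} = \frac{1}{2 \cdot 2 \left(7 + 2\right) - \frac{5}{3}} = \frac{1}{2 \cdot 2 \cdot 9 - \frac{5}{3}} = \frac{1}{36 - \frac{5}{3}} = \frac{1}{\frac{103}{3}} = \frac{3}{103}$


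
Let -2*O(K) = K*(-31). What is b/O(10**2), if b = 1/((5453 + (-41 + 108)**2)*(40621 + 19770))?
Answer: 1/930631349100 ≈ 1.0745e-12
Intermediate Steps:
O(K) = 31*K/2 (O(K) = -K*(-31)/2 = -(-31)*K/2 = 31*K/2)
b = 1/600407322 (b = 1/((5453 + 67**2)*60391) = 1/((5453 + 4489)*60391) = 1/(9942*60391) = 1/600407322 ≈ 1.6655e-9)
b/O(10**2) = 1/(600407322*(((31/2)*10**2))) = 1/(600407322*(((31/2)*100))) = (1/600407322)/1550 = (1/600407322)*(1/1550) = 1/930631349100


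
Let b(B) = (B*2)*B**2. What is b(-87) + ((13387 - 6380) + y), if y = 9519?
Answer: -1300480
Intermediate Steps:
b(B) = 2*B**3 (b(B) = (2*B)*B**2 = 2*B**3)
b(-87) + ((13387 - 6380) + y) = 2*(-87)**3 + ((13387 - 6380) + 9519) = 2*(-658503) + (7007 + 9519) = -1317006 + 16526 = -1300480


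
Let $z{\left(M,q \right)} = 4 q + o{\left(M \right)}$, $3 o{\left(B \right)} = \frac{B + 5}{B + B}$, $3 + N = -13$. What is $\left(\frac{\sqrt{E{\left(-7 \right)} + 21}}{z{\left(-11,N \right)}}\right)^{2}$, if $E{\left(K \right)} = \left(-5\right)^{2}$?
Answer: $\frac{5566}{494209} \approx 0.011262$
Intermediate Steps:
$N = -16$ ($N = -3 - 13 = -16$)
$o{\left(B \right)} = \frac{5 + B}{6 B}$ ($o{\left(B \right)} = \frac{\left(B + 5\right) \frac{1}{B + B}}{3} = \frac{\left(5 + B\right) \frac{1}{2 B}}{3} = \frac{\frac{1}{2} \frac{1}{B} \left(5 + B\right)}{3} = \frac{5 + B}{6 B}$)
$z{\left(M,q \right)} = 4 q + \frac{5 + M}{6 M}$
$E{\left(K \right)} = 25$
$\left(\frac{\sqrt{E{\left(-7 \right)} + 21}}{z{\left(-11,N \right)}}\right)^{2} = \left(\frac{\sqrt{25 + 21}}{\frac{1}{6} \frac{1}{-11} \left(5 - 11 + 24 \left(-11\right) \left(-16\right)\right)}\right)^{2} = \left(\frac{\sqrt{46}}{\frac{1}{6} \left(- \frac{1}{11}\right) \left(5 - 11 + 4224\right)}\right)^{2} = \left(\frac{\sqrt{46}}{\frac{1}{6} \left(- \frac{1}{11}\right) 4218}\right)^{2} = \left(\frac{\sqrt{46}}{- \frac{703}{11}}\right)^{2} = \left(\sqrt{46} \left(- \frac{11}{703}\right)\right)^{2} = \left(- \frac{11 \sqrt{46}}{703}\right)^{2} = \frac{5566}{494209}$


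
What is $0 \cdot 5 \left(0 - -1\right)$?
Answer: $0$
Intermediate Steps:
$0 \cdot 5 \left(0 - -1\right) = 0 \left(0 + 1\right) = 0 \cdot 1 = 0$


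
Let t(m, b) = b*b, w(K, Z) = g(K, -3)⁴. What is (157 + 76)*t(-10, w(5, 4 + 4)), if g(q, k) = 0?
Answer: 0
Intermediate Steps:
w(K, Z) = 0 (w(K, Z) = 0⁴ = 0)
t(m, b) = b²
(157 + 76)*t(-10, w(5, 4 + 4)) = (157 + 76)*0² = 233*0 = 0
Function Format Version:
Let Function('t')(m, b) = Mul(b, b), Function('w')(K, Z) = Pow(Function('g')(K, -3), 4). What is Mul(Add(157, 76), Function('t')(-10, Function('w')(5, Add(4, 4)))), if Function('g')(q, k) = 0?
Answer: 0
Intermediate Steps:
Function('w')(K, Z) = 0 (Function('w')(K, Z) = Pow(0, 4) = 0)
Function('t')(m, b) = Pow(b, 2)
Mul(Add(157, 76), Function('t')(-10, Function('w')(5, Add(4, 4)))) = Mul(Add(157, 76), Pow(0, 2)) = Mul(233, 0) = 0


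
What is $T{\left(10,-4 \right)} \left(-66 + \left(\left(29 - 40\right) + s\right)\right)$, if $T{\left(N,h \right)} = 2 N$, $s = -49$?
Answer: $-2520$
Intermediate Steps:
$T{\left(10,-4 \right)} \left(-66 + \left(\left(29 - 40\right) + s\right)\right) = 2 \cdot 10 \left(-66 + \left(\left(29 - 40\right) - 49\right)\right) = 20 \left(-66 - 60\right) = 20 \left(-126\right) = -2520$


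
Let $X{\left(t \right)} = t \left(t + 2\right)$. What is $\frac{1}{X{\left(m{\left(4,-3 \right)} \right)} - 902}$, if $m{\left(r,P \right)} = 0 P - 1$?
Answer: $- \frac{1}{903} \approx -0.0011074$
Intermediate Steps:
$m{\left(r,P \right)} = -1$ ($m{\left(r,P \right)} = 0 - 1 = -1$)
$X{\left(t \right)} = t \left(2 + t\right)$
$\frac{1}{X{\left(m{\left(4,-3 \right)} \right)} - 902} = \frac{1}{- (2 - 1) - 902} = \frac{1}{\left(-1\right) 1 - 902} = \frac{1}{-1 - 902} = \frac{1}{-903} = - \frac{1}{903}$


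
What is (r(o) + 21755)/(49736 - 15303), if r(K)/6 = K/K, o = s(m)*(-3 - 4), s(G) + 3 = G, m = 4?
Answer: 21761/34433 ≈ 0.63198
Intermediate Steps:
s(G) = -3 + G
o = -7 (o = (-3 + 4)*(-3 - 4) = 1*(-7) = -7)
r(K) = 6 (r(K) = 6*(K/K) = 6*1 = 6)
(r(o) + 21755)/(49736 - 15303) = (6 + 21755)/(49736 - 15303) = 21761/34433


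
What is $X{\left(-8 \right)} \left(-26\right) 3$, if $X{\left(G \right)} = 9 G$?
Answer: $5616$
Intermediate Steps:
$X{\left(-8 \right)} \left(-26\right) 3 = 9 \left(-8\right) \left(-26\right) 3 = \left(-72\right) \left(-26\right) 3 = 1872 \cdot 3 = 5616$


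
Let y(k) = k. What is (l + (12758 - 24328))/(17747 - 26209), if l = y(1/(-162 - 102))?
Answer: 3054481/2233968 ≈ 1.3673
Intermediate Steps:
l = -1/264 (l = 1/(-162 - 102) = 1/(-264) = -1/264 ≈ -0.0037879)
(l + (12758 - 24328))/(17747 - 26209) = (-1/264 + (12758 - 24328))/(17747 - 26209) = (-1/264 - 11570)/(-8462) = -3054481/264*(-1/8462) = 3054481/2233968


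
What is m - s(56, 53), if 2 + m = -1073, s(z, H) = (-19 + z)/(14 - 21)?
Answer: -7488/7 ≈ -1069.7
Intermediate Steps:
s(z, H) = 19/7 - z/7 (s(z, H) = (-19 + z)/(-7) = (-19 + z)*(-⅐) = 19/7 - z/7)
m = -1075 (m = -2 - 1073 = -1075)
m - s(56, 53) = -1075 - (19/7 - ⅐*56) = -1075 - (19/7 - 8) = -1075 - 1*(-37/7) = -1075 + 37/7 = -7488/7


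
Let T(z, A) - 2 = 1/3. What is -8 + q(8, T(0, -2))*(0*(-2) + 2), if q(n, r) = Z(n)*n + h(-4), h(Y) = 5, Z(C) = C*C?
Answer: 1026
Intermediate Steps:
Z(C) = C²
T(z, A) = 7/3 (T(z, A) = 2 + 1/3 = 2 + ⅓ = 7/3)
q(n, r) = 5 + n³ (q(n, r) = n²*n + 5 = n³ + 5 = 5 + n³)
-8 + q(8, T(0, -2))*(0*(-2) + 2) = -8 + (5 + 8³)*(0*(-2) + 2) = -8 + (5 + 512)*(0 + 2) = -8 + 517*2 = -8 + 1034 = 1026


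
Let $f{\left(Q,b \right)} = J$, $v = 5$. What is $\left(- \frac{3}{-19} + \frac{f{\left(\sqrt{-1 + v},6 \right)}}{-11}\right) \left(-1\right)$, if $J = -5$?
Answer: $- \frac{128}{209} \approx -0.61244$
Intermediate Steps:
$f{\left(Q,b \right)} = -5$
$\left(- \frac{3}{-19} + \frac{f{\left(\sqrt{-1 + v},6 \right)}}{-11}\right) \left(-1\right) = \left(- \frac{3}{-19} - \frac{5}{-11}\right) \left(-1\right) = \left(\left(-3\right) \left(- \frac{1}{19}\right) - - \frac{5}{11}\right) \left(-1\right) = \left(\frac{3}{19} + \frac{5}{11}\right) \left(-1\right) = \frac{128}{209} \left(-1\right) = - \frac{128}{209}$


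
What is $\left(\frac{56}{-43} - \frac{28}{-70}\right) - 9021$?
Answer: $- \frac{1939709}{215} \approx -9021.9$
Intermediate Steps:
$\left(\frac{56}{-43} - \frac{28}{-70}\right) - 9021 = \left(56 \left(- \frac{1}{43}\right) - - \frac{2}{5}\right) - 9021 = \left(- \frac{56}{43} + \frac{2}{5}\right) - 9021 = - \frac{194}{215} - 9021 = - \frac{1939709}{215}$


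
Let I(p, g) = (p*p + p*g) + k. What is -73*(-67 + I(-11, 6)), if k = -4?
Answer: 1168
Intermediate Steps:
I(p, g) = -4 + p**2 + g*p (I(p, g) = (p*p + p*g) - 4 = (p**2 + g*p) - 4 = -4 + p**2 + g*p)
-73*(-67 + I(-11, 6)) = -73*(-67 + (-4 + (-11)**2 + 6*(-11))) = -73*(-67 + (-4 + 121 - 66)) = -73*(-67 + 51) = -73*(-16) = 1168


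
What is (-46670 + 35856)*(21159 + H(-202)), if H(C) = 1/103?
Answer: -23567793692/103 ≈ -2.2881e+8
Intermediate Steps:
H(C) = 1/103
(-46670 + 35856)*(21159 + H(-202)) = (-46670 + 35856)*(21159 + 1/103) = -10814*2179378/103 = -23567793692/103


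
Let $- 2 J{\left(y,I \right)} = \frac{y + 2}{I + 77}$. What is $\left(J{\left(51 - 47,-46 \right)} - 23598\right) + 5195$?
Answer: $- \frac{570496}{31} \approx -18403.0$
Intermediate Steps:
$J{\left(y,I \right)} = - \frac{2 + y}{2 \left(77 + I\right)}$ ($J{\left(y,I \right)} = - \frac{\left(y + 2\right) \frac{1}{I + 77}}{2} = - \frac{\left(2 + y\right) \frac{1}{77 + I}}{2} = - \frac{\frac{1}{77 + I} \left(2 + y\right)}{2} = - \frac{2 + y}{2 \left(77 + I\right)}$)
$\left(J{\left(51 - 47,-46 \right)} - 23598\right) + 5195 = \left(\frac{-2 - \left(51 - 47\right)}{2 \left(77 - 46\right)} - 23598\right) + 5195 = \left(\frac{-2 - 4}{2 \cdot 31} - 23598\right) + 5195 = \left(\frac{1}{2} \cdot \frac{1}{31} \left(-2 - 4\right) - 23598\right) + 5195 = \left(\frac{1}{2} \cdot \frac{1}{31} \left(-6\right) - 23598\right) + 5195 = \left(- \frac{3}{31} - 23598\right) + 5195 = - \frac{731541}{31} + 5195 = - \frac{570496}{31}$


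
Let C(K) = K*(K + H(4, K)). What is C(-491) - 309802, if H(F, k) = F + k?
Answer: 170396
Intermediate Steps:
C(K) = K*(4 + 2*K) (C(K) = K*(K + (4 + K)) = K*(4 + 2*K))
C(-491) - 309802 = 2*(-491)*(2 - 491) - 309802 = 2*(-491)*(-489) - 309802 = 480198 - 309802 = 170396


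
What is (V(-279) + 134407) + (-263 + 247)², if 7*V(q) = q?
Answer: 942362/7 ≈ 1.3462e+5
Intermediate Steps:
V(q) = q/7
(V(-279) + 134407) + (-263 + 247)² = ((⅐)*(-279) + 134407) + (-263 + 247)² = (-279/7 + 134407) + (-16)² = 940570/7 + 256 = 942362/7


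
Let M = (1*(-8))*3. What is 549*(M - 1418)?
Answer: -791658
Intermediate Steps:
M = -24 (M = -8*3 = -24)
549*(M - 1418) = 549*(-24 - 1418) = 549*(-1442) = -791658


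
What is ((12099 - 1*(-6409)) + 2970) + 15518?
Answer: 36996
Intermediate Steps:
((12099 - 1*(-6409)) + 2970) + 15518 = ((12099 + 6409) + 2970) + 15518 = (18508 + 2970) + 15518 = 21478 + 15518 = 36996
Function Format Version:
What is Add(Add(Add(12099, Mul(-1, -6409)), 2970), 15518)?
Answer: 36996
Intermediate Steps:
Add(Add(Add(12099, Mul(-1, -6409)), 2970), 15518) = Add(Add(Add(12099, 6409), 2970), 15518) = Add(Add(18508, 2970), 15518) = Add(21478, 15518) = 36996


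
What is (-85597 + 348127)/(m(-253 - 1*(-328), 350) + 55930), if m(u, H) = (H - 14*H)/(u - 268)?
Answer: 1688943/359968 ≈ 4.6919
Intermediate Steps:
m(u, H) = -13*H/(-268 + u) (m(u, H) = (-13*H)/(-268 + u) = -13*H/(-268 + u))
(-85597 + 348127)/(m(-253 - 1*(-328), 350) + 55930) = (-85597 + 348127)/(-13*350/(-268 + (-253 - 1*(-328))) + 55930) = 262530/(-13*350/(-268 + (-253 + 328)) + 55930) = 262530/(-13*350/(-268 + 75) + 55930) = 262530/(-13*350/(-193) + 55930) = 262530/(-13*350*(-1/193) + 55930) = 262530/(4550/193 + 55930) = 262530/(10799040/193) = 262530*(193/10799040) = 1688943/359968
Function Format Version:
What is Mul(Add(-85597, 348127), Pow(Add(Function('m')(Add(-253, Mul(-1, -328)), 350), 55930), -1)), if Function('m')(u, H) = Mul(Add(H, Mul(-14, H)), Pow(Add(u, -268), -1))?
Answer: Rational(1688943, 359968) ≈ 4.6919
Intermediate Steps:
Function('m')(u, H) = Mul(-13, H, Pow(Add(-268, u), -1)) (Function('m')(u, H) = Mul(Mul(-13, H), Pow(Add(-268, u), -1)) = Mul(-13, H, Pow(Add(-268, u), -1)))
Mul(Add(-85597, 348127), Pow(Add(Function('m')(Add(-253, Mul(-1, -328)), 350), 55930), -1)) = Mul(Add(-85597, 348127), Pow(Add(Mul(-13, 350, Pow(Add(-268, Add(-253, Mul(-1, -328))), -1)), 55930), -1)) = Mul(262530, Pow(Add(Mul(-13, 350, Pow(Add(-268, Add(-253, 328)), -1)), 55930), -1)) = Mul(262530, Pow(Add(Mul(-13, 350, Pow(Add(-268, 75), -1)), 55930), -1)) = Mul(262530, Pow(Add(Mul(-13, 350, Pow(-193, -1)), 55930), -1)) = Mul(262530, Pow(Add(Mul(-13, 350, Rational(-1, 193)), 55930), -1)) = Mul(262530, Pow(Add(Rational(4550, 193), 55930), -1)) = Mul(262530, Pow(Rational(10799040, 193), -1)) = Mul(262530, Rational(193, 10799040)) = Rational(1688943, 359968)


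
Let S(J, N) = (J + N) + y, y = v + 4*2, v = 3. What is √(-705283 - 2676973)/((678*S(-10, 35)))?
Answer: I*√211391/6102 ≈ 0.075348*I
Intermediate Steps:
y = 11 (y = 3 + 4*2 = 3 + 8 = 11)
S(J, N) = 11 + J + N (S(J, N) = (J + N) + 11 = 11 + J + N)
√(-705283 - 2676973)/((678*S(-10, 35))) = √(-705283 - 2676973)/((678*(11 - 10 + 35))) = √(-3382256)/((678*36)) = (4*I*√211391)/24408 = (4*I*√211391)*(1/24408) = I*√211391/6102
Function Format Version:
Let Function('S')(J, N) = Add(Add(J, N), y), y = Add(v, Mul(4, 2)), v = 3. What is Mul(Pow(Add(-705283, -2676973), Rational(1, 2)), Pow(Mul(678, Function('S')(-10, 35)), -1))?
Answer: Mul(Rational(1, 6102), I, Pow(211391, Rational(1, 2))) ≈ Mul(0.075348, I)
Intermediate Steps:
y = 11 (y = Add(3, Mul(4, 2)) = Add(3, 8) = 11)
Function('S')(J, N) = Add(11, J, N) (Function('S')(J, N) = Add(Add(J, N), 11) = Add(11, J, N))
Mul(Pow(Add(-705283, -2676973), Rational(1, 2)), Pow(Mul(678, Function('S')(-10, 35)), -1)) = Mul(Pow(Add(-705283, -2676973), Rational(1, 2)), Pow(Mul(678, Add(11, -10, 35)), -1)) = Mul(Pow(-3382256, Rational(1, 2)), Pow(Mul(678, 36), -1)) = Mul(Mul(4, I, Pow(211391, Rational(1, 2))), Pow(24408, -1)) = Mul(Mul(4, I, Pow(211391, Rational(1, 2))), Rational(1, 24408)) = Mul(Rational(1, 6102), I, Pow(211391, Rational(1, 2)))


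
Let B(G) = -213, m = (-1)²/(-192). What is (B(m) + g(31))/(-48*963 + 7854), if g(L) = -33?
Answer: 41/6395 ≈ 0.0064113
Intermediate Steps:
m = -1/192 (m = 1*(-1/192) = -1/192 ≈ -0.0052083)
(B(m) + g(31))/(-48*963 + 7854) = (-213 - 33)/(-48*963 + 7854) = -246/(-46224 + 7854) = -246/(-38370) = -246*(-1/38370) = 41/6395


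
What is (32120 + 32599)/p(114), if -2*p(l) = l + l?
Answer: -21573/38 ≈ -567.71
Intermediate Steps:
p(l) = -l (p(l) = -(l + l)/2 = -l)
(32120 + 32599)/p(114) = (32120 + 32599)/((-1*114)) = 64719/(-114) = 64719*(-1/114) = -21573/38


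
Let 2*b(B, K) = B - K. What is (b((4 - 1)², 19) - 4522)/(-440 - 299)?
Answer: 4527/739 ≈ 6.1258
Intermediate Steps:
b(B, K) = B/2 - K/2 (b(B, K) = (B - K)/2 = B/2 - K/2)
(b((4 - 1)², 19) - 4522)/(-440 - 299) = (((4 - 1)²/2 - ½*19) - 4522)/(-440 - 299) = (((½)*3² - 19/2) - 4522)/(-739) = (((½)*9 - 19/2) - 4522)*(-1/739) = ((9/2 - 19/2) - 4522)*(-1/739) = (-5 - 4522)*(-1/739) = -4527*(-1/739) = 4527/739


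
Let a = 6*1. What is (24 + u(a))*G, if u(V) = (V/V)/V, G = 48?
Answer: 1160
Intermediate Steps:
a = 6
u(V) = 1/V
(24 + u(a))*G = (24 + 1/6)*48 = (24 + ⅙)*48 = (145/6)*48 = 1160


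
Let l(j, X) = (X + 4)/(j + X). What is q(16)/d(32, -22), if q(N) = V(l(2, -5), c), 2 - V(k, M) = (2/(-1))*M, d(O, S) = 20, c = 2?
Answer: 3/10 ≈ 0.30000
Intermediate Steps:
l(j, X) = (4 + X)/(X + j)
V(k, M) = 2 + 2*M (V(k, M) = 2 - 2/(-1)*M = 2 - 2*(-1)*M = 2 - (-2)*M = 2 + 2*M)
q(N) = 6 (q(N) = 2 + 2*2 = 2 + 4 = 6)
q(16)/d(32, -22) = 6/20 = 6*(1/20) = 3/10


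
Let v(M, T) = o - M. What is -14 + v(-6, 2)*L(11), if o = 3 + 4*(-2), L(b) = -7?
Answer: -21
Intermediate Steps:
o = -5 (o = 3 - 8 = -5)
v(M, T) = -5 - M
-14 + v(-6, 2)*L(11) = -14 + (-5 - 1*(-6))*(-7) = -14 + (-5 + 6)*(-7) = -14 + 1*(-7) = -14 - 7 = -21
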